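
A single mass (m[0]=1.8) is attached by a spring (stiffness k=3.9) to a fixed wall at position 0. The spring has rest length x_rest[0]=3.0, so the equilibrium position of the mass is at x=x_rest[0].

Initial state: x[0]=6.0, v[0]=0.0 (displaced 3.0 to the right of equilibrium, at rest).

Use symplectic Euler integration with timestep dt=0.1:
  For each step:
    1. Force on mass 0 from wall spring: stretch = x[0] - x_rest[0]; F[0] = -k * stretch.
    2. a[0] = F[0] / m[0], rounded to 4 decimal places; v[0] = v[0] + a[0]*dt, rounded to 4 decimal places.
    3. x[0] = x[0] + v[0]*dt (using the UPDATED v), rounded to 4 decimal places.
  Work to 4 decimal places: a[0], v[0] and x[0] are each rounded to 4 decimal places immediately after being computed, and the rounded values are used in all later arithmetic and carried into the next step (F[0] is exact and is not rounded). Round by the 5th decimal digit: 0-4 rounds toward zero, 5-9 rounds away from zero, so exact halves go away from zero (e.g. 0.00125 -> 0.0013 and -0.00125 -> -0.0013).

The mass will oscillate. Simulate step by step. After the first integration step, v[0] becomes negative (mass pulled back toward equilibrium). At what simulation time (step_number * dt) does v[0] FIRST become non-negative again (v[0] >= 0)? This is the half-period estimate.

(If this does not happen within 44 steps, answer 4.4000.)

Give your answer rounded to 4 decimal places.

Answer: 2.2000

Derivation:
Step 0: x=[6.0000] v=[0.0000]
Step 1: x=[5.9350] v=[-0.6500]
Step 2: x=[5.8064] v=[-1.2859]
Step 3: x=[5.6170] v=[-1.8940]
Step 4: x=[5.3709] v=[-2.4610]
Step 5: x=[5.0734] v=[-2.9747]
Step 6: x=[4.7310] v=[-3.4239]
Step 7: x=[4.3511] v=[-3.7990]
Step 8: x=[3.9419] v=[-4.0917]
Step 9: x=[3.5123] v=[-4.2958]
Step 10: x=[3.0716] v=[-4.4068]
Step 11: x=[2.6294] v=[-4.4223]
Step 12: x=[2.1952] v=[-4.3420]
Step 13: x=[1.7784] v=[-4.1676]
Step 14: x=[1.3881] v=[-3.9029]
Step 15: x=[1.0327] v=[-3.5537]
Step 16: x=[0.7200] v=[-3.1275]
Step 17: x=[0.4567] v=[-2.6335]
Step 18: x=[0.2485] v=[-2.0825]
Step 19: x=[0.0999] v=[-1.4863]
Step 20: x=[0.0141] v=[-0.8579]
Step 21: x=[-0.0070] v=[-0.2110]
Step 22: x=[0.0371] v=[0.4405]
First v>=0 after going negative at step 22, time=2.2000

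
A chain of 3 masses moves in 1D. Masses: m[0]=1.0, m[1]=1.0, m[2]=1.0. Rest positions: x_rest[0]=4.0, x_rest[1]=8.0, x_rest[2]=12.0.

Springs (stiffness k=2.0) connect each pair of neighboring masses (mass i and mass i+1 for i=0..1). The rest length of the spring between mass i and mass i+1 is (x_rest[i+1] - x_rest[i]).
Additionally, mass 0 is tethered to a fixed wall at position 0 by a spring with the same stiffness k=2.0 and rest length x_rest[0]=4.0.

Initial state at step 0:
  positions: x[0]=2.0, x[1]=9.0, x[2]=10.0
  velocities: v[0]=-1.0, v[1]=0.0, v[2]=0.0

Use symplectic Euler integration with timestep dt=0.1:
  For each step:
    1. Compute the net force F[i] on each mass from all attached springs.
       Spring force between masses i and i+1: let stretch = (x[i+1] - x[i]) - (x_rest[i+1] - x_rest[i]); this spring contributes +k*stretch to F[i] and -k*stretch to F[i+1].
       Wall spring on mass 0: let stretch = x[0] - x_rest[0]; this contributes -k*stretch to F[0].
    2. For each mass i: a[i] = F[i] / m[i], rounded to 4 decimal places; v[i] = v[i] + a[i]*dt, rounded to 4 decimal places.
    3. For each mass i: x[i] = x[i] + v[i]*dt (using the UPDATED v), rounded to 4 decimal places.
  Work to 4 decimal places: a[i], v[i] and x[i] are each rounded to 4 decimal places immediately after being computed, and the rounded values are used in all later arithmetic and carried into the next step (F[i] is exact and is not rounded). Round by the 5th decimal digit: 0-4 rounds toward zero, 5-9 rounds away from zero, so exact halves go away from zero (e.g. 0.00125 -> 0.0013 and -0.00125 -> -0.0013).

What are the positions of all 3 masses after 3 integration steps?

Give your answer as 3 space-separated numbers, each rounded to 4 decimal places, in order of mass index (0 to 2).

Answer: 2.2842 8.3116 10.3422

Derivation:
Step 0: x=[2.0000 9.0000 10.0000] v=[-1.0000 0.0000 0.0000]
Step 1: x=[2.0000 8.8800 10.0600] v=[0.0000 -1.2000 0.6000]
Step 2: x=[2.0976 8.6460 10.1764] v=[0.9760 -2.3400 1.1640]
Step 3: x=[2.2842 8.3116 10.3422] v=[1.8662 -3.3436 1.6579]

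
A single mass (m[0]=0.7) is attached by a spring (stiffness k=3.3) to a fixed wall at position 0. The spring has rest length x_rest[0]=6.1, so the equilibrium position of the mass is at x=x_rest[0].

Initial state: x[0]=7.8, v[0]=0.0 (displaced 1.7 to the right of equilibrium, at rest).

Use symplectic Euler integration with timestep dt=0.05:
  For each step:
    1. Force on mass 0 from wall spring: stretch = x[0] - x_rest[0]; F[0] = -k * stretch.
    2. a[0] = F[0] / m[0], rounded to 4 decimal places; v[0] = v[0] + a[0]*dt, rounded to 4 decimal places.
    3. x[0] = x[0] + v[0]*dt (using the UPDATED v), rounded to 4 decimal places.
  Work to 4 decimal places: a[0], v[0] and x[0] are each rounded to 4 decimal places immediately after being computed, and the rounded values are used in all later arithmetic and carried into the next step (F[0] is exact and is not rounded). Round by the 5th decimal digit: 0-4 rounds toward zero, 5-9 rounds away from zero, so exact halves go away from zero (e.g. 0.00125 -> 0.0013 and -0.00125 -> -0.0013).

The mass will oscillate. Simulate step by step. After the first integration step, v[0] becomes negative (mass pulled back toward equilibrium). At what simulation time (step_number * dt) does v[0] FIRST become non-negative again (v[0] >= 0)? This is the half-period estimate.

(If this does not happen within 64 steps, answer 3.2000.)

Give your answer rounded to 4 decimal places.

Step 0: x=[7.8000] v=[0.0000]
Step 1: x=[7.7800] v=[-0.4007]
Step 2: x=[7.7402] v=[-0.7967]
Step 3: x=[7.6810] v=[-1.1833]
Step 4: x=[7.6032] v=[-1.5560]
Step 5: x=[7.5077] v=[-1.9103]
Step 6: x=[7.3956] v=[-2.2421]
Step 7: x=[7.2682] v=[-2.5475]
Step 8: x=[7.1271] v=[-2.8229]
Step 9: x=[6.9739] v=[-3.0650]
Step 10: x=[6.8104] v=[-3.2710]
Step 11: x=[6.6385] v=[-3.4385]
Step 12: x=[6.4602] v=[-3.5654]
Step 13: x=[6.2777] v=[-3.6503]
Step 14: x=[6.0931] v=[-3.6922]
Step 15: x=[5.9086] v=[-3.6906]
Step 16: x=[5.7263] v=[-3.6455]
Step 17: x=[5.5484] v=[-3.5574]
Step 18: x=[5.3770] v=[-3.4274]
Step 19: x=[5.2142] v=[-3.2570]
Step 20: x=[5.0618] v=[-3.0482]
Step 21: x=[4.9216] v=[-2.8035]
Step 22: x=[4.7953] v=[-2.5257]
Step 23: x=[4.6844] v=[-2.2182]
Step 24: x=[4.5902] v=[-1.8845]
Step 25: x=[4.5138] v=[-1.5286]
Step 26: x=[4.4561] v=[-1.1547]
Step 27: x=[4.4177] v=[-0.7672]
Step 28: x=[4.3992] v=[-0.3707]
Step 29: x=[4.4007] v=[0.0302]
First v>=0 after going negative at step 29, time=1.4500

Answer: 1.4500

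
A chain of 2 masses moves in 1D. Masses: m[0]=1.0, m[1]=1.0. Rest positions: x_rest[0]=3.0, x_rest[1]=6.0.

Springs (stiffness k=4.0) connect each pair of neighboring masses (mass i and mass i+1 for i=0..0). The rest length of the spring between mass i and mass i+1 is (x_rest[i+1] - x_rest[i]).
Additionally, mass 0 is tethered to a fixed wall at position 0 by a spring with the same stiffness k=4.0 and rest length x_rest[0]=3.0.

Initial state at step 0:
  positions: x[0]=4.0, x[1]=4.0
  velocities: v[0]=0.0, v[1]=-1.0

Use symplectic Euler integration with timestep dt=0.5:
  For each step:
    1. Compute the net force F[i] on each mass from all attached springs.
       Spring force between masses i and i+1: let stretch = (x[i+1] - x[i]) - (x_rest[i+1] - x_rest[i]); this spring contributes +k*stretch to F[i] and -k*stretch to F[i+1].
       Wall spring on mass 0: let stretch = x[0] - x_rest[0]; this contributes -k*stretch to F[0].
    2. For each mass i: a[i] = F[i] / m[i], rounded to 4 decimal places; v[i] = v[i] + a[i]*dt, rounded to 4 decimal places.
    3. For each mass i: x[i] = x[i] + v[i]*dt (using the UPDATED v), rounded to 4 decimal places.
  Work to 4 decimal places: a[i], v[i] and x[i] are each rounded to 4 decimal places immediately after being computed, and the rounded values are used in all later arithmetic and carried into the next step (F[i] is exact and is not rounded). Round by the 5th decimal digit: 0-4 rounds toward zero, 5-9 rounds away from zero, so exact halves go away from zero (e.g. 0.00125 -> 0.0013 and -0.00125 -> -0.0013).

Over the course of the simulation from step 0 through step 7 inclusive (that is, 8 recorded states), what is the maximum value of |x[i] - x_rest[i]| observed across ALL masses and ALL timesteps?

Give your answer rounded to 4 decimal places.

Answer: 3.0000

Derivation:
Step 0: x=[4.0000 4.0000] v=[0.0000 -1.0000]
Step 1: x=[0.0000 6.5000] v=[-8.0000 5.0000]
Step 2: x=[2.5000 5.5000] v=[5.0000 -2.0000]
Step 3: x=[5.5000 4.5000] v=[6.0000 -2.0000]
Step 4: x=[2.0000 7.5000] v=[-7.0000 6.0000]
Step 5: x=[2.0000 8.0000] v=[0.0000 1.0000]
Step 6: x=[6.0000 5.5000] v=[8.0000 -5.0000]
Step 7: x=[3.5000 6.5000] v=[-5.0000 2.0000]
Max displacement = 3.0000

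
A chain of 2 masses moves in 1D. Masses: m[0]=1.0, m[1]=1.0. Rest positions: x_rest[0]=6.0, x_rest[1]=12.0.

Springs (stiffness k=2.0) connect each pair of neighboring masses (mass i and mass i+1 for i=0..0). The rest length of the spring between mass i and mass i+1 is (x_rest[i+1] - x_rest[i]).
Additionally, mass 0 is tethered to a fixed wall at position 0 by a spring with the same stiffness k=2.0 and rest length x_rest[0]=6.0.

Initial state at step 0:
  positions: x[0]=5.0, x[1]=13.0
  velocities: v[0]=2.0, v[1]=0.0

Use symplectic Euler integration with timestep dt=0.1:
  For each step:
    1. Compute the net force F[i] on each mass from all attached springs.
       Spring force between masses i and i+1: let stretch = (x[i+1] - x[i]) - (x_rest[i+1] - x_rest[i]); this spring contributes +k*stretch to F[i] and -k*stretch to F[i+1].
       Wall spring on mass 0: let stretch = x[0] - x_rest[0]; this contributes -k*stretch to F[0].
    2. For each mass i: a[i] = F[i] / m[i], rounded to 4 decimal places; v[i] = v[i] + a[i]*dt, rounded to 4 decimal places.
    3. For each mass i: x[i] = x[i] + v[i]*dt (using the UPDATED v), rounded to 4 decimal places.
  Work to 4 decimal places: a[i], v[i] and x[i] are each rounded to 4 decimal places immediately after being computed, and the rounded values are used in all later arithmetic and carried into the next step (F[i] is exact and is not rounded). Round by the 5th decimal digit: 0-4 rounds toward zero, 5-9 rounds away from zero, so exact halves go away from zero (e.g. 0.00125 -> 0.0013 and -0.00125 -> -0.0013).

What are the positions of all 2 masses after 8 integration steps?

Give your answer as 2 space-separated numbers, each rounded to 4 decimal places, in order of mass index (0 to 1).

Step 0: x=[5.0000 13.0000] v=[2.0000 0.0000]
Step 1: x=[5.2600 12.9600] v=[2.6000 -0.4000]
Step 2: x=[5.5688 12.8860] v=[3.0880 -0.7400]
Step 3: x=[5.9126 12.7857] v=[3.4377 -1.0034]
Step 4: x=[6.2756 12.6679] v=[3.6298 -1.1780]
Step 5: x=[6.6409 12.5423] v=[3.6531 -1.2565]
Step 6: x=[6.9914 12.4186] v=[3.5052 -1.2368]
Step 7: x=[7.3106 12.3064] v=[3.1924 -1.1222]
Step 8: x=[7.5835 12.2143] v=[2.7294 -0.9214]

Answer: 7.5835 12.2143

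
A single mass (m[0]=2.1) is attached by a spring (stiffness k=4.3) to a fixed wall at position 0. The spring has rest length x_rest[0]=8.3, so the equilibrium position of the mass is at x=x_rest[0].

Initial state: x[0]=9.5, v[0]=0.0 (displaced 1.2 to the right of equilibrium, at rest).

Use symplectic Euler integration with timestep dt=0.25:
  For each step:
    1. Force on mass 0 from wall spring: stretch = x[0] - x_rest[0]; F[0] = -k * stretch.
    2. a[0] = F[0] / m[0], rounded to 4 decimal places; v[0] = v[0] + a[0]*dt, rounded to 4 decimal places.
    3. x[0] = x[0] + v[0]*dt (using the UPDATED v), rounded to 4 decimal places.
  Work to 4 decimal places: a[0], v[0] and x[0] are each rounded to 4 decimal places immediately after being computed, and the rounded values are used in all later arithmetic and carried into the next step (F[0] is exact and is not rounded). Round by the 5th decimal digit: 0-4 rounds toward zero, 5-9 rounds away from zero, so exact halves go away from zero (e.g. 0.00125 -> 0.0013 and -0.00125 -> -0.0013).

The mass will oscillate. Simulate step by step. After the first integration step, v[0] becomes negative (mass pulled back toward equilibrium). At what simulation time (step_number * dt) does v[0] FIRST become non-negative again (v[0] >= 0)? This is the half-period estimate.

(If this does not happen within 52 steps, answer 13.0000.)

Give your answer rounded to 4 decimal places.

Step 0: x=[9.5000] v=[0.0000]
Step 1: x=[9.3464] v=[-0.6143]
Step 2: x=[9.0589] v=[-1.1500]
Step 3: x=[8.6743] v=[-1.5385]
Step 4: x=[8.2418] v=[-1.7301]
Step 5: x=[7.8167] v=[-1.7003]
Step 6: x=[7.4535] v=[-1.4529]
Step 7: x=[7.1986] v=[-1.0196]
Step 8: x=[7.0847] v=[-0.4558]
Step 9: x=[7.1263] v=[0.1663]
First v>=0 after going negative at step 9, time=2.2500

Answer: 2.2500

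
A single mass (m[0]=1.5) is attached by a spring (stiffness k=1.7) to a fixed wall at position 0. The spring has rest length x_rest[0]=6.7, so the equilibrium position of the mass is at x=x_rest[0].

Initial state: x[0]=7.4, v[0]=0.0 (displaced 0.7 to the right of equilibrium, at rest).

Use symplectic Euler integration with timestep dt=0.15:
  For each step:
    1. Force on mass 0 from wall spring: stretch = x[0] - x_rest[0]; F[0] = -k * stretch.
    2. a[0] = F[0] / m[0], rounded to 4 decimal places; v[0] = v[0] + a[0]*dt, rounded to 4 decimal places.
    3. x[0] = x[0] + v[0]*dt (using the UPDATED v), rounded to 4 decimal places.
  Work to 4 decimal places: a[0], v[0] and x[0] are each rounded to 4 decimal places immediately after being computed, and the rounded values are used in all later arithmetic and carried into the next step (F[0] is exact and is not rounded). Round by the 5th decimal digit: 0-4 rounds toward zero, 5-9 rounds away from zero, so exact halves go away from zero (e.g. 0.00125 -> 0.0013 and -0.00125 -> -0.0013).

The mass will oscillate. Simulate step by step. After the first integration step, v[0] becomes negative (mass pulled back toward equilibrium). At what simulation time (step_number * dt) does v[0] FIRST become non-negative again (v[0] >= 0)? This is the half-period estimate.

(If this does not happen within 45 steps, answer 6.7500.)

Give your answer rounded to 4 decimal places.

Answer: 3.0000

Derivation:
Step 0: x=[7.4000] v=[0.0000]
Step 1: x=[7.3822] v=[-0.1190]
Step 2: x=[7.3470] v=[-0.2350]
Step 3: x=[7.2953] v=[-0.3450]
Step 4: x=[7.2284] v=[-0.4462]
Step 5: x=[7.1480] v=[-0.5360]
Step 6: x=[7.0562] v=[-0.6122]
Step 7: x=[6.9553] v=[-0.6728]
Step 8: x=[6.8479] v=[-0.7162]
Step 9: x=[6.7367] v=[-0.7413]
Step 10: x=[6.6246] v=[-0.7475]
Step 11: x=[6.5144] v=[-0.7347]
Step 12: x=[6.4089] v=[-0.7032]
Step 13: x=[6.3108] v=[-0.6537]
Step 14: x=[6.2227] v=[-0.5875]
Step 15: x=[6.1467] v=[-0.5064]
Step 16: x=[6.0849] v=[-0.4123]
Step 17: x=[6.0387] v=[-0.3077]
Step 18: x=[6.0094] v=[-0.1953]
Step 19: x=[5.9977] v=[-0.0779]
Step 20: x=[6.0039] v=[0.0415]
First v>=0 after going negative at step 20, time=3.0000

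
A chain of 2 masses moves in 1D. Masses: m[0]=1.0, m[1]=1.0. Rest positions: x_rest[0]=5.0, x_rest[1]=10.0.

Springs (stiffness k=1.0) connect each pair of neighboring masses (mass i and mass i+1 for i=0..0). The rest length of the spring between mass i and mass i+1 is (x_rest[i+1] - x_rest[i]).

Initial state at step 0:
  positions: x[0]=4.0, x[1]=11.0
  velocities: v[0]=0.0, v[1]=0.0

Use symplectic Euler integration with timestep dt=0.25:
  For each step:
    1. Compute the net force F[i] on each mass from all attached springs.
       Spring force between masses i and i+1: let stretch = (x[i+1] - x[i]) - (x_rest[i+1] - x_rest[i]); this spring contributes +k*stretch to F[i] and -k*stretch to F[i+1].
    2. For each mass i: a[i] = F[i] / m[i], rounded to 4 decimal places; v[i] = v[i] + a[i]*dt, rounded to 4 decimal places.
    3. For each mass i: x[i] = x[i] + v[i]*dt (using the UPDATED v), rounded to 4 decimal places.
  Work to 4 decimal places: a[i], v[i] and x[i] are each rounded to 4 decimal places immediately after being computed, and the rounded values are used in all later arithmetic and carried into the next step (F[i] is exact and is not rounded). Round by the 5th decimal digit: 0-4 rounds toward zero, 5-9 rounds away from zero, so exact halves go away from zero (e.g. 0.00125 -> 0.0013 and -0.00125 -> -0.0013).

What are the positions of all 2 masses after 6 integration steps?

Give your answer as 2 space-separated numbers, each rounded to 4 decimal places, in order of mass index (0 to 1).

Answer: 5.6847 9.3154

Derivation:
Step 0: x=[4.0000 11.0000] v=[0.0000 0.0000]
Step 1: x=[4.1250 10.8750] v=[0.5000 -0.5000]
Step 2: x=[4.3594 10.6406] v=[0.9375 -0.9375]
Step 3: x=[4.6739 10.3262] v=[1.2578 -1.2578]
Step 4: x=[5.0291 9.9710] v=[1.4209 -1.4209]
Step 5: x=[5.3807 9.6194] v=[1.4064 -1.4064]
Step 6: x=[5.6847 9.3154] v=[1.2161 -1.2161]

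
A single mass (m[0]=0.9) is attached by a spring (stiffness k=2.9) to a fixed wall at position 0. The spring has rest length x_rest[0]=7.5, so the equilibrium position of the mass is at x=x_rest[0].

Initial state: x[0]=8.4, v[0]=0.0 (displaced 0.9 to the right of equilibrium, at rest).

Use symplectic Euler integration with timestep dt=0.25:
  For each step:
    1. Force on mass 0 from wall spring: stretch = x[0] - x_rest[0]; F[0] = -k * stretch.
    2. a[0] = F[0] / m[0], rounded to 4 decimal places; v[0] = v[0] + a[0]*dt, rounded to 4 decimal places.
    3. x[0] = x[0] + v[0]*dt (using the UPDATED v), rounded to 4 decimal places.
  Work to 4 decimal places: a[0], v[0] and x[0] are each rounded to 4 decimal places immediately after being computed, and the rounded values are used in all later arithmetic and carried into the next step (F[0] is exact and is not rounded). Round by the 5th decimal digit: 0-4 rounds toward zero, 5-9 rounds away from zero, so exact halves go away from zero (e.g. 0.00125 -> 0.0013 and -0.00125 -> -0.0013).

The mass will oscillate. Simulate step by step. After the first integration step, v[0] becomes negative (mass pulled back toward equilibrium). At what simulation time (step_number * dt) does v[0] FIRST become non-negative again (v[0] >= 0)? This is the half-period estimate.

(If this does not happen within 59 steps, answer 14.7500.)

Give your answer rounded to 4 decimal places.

Answer: 1.7500

Derivation:
Step 0: x=[8.4000] v=[0.0000]
Step 1: x=[8.2188] v=[-0.7250]
Step 2: x=[7.8928] v=[-1.3040]
Step 3: x=[7.4877] v=[-1.6204]
Step 4: x=[7.0851] v=[-1.6105]
Step 5: x=[6.7660] v=[-1.2763]
Step 6: x=[6.5948] v=[-0.6850]
Step 7: x=[6.6059] v=[0.0442]
First v>=0 after going negative at step 7, time=1.7500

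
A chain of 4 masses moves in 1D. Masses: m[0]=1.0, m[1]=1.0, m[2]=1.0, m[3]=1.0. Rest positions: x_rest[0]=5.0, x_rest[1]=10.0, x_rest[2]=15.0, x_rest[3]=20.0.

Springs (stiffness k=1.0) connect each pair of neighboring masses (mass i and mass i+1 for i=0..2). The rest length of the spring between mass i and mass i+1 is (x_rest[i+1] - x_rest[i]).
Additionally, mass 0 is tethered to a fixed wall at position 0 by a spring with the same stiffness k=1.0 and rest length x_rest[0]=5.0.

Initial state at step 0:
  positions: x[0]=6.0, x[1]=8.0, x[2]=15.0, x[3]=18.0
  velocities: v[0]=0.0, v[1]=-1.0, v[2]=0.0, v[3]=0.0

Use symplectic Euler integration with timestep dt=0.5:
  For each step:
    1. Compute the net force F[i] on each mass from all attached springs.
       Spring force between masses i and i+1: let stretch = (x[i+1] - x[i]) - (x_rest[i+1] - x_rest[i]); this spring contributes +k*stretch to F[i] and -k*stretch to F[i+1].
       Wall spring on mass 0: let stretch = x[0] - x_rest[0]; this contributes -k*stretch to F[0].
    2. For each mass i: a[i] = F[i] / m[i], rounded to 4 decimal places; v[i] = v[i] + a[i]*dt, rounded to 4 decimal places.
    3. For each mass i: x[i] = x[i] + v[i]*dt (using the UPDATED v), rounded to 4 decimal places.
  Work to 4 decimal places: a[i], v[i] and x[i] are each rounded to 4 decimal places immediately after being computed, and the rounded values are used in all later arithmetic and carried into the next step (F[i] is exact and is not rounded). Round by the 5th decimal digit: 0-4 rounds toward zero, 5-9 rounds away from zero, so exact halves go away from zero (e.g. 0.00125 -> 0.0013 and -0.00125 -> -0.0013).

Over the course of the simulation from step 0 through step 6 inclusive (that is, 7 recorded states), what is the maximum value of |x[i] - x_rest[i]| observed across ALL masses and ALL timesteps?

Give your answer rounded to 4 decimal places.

Answer: 2.7062

Derivation:
Step 0: x=[6.0000 8.0000 15.0000 18.0000] v=[0.0000 -1.0000 0.0000 0.0000]
Step 1: x=[5.0000 8.7500 14.0000 18.5000] v=[-2.0000 1.5000 -2.0000 1.0000]
Step 2: x=[3.6875 9.8750 12.8125 19.1250] v=[-2.6250 2.2500 -2.3750 1.2500]
Step 3: x=[3.0000 10.1875 12.4688 19.4219] v=[-1.3750 0.6250 -0.6875 0.5938]
Step 4: x=[3.3594 9.2735 13.2930 19.2305] v=[0.7188 -1.8281 1.6484 -0.3828]
Step 5: x=[4.3575 7.8858 14.5967 18.8047] v=[1.9962 -2.7754 2.6074 -0.8516]
Step 6: x=[5.1483 7.2938 15.2747 18.5769] v=[1.5816 -1.1841 1.3560 -0.4556]
Max displacement = 2.7062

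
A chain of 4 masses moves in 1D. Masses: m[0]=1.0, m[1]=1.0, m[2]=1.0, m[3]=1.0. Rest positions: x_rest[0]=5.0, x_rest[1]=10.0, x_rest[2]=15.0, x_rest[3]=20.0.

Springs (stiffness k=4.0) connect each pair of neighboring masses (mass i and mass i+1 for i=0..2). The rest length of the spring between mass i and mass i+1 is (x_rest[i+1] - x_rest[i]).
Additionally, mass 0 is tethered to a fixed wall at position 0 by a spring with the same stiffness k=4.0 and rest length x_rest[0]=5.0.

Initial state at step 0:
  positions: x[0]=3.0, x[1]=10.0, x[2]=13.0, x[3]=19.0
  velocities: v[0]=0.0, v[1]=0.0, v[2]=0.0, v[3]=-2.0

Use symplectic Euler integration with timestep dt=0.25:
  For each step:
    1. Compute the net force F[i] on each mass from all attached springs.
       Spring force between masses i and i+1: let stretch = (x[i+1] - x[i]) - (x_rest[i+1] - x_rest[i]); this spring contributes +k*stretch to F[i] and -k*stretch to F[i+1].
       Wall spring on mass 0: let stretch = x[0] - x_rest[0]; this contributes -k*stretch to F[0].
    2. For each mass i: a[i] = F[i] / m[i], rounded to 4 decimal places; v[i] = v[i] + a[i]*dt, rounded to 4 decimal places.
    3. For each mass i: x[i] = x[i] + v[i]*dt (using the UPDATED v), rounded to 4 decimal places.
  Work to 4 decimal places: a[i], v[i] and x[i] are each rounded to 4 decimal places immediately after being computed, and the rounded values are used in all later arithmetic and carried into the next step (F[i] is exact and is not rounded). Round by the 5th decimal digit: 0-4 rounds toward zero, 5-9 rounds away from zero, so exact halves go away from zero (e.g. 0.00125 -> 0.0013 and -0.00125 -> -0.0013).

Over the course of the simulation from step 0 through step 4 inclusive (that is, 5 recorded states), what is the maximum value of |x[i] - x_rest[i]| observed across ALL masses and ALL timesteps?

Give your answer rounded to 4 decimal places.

Step 0: x=[3.0000 10.0000 13.0000 19.0000] v=[0.0000 0.0000 0.0000 -2.0000]
Step 1: x=[4.0000 9.0000 13.7500 18.2500] v=[4.0000 -4.0000 3.0000 -3.0000]
Step 2: x=[5.2500 7.9375 14.4375 17.6250] v=[5.0000 -4.2500 2.7500 -2.5000]
Step 3: x=[5.8594 7.8281 14.2969 17.4531] v=[2.4375 -0.4375 -0.5625 -0.6875]
Step 4: x=[5.4961 8.8438 13.3281 17.7422] v=[-1.4532 4.0626 -3.8751 1.1563]
Max displacement = 2.5469

Answer: 2.5469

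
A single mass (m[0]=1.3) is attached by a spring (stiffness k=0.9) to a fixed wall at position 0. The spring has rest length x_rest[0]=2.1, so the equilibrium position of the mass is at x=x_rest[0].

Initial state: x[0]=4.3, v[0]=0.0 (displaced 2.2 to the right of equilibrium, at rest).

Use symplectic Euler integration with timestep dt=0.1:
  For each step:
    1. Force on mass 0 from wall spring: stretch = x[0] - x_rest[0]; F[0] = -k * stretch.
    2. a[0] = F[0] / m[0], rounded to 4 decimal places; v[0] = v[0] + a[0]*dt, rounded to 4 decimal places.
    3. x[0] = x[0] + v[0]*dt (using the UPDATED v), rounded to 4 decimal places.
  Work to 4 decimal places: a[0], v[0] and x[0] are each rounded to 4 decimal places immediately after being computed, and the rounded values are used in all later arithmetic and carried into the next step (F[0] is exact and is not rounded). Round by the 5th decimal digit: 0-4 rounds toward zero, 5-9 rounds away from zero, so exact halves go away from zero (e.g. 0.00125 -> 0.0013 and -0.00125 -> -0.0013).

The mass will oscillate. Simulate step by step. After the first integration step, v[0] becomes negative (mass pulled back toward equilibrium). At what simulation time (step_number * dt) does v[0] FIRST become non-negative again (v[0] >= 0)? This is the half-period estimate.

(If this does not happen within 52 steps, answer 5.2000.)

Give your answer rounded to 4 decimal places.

Step 0: x=[4.3000] v=[0.0000]
Step 1: x=[4.2848] v=[-0.1523]
Step 2: x=[4.2544] v=[-0.3036]
Step 3: x=[4.2091] v=[-0.4528]
Step 4: x=[4.1492] v=[-0.5988]
Step 5: x=[4.0751] v=[-0.7407]
Step 6: x=[3.9874] v=[-0.8774]
Step 7: x=[3.8866] v=[-1.0081]
Step 8: x=[3.7734] v=[-1.1318]
Step 9: x=[3.6486] v=[-1.2477]
Step 10: x=[3.5131] v=[-1.3549]
Step 11: x=[3.3678] v=[-1.4527]
Step 12: x=[3.2138] v=[-1.5405]
Step 13: x=[3.0520] v=[-1.6176]
Step 14: x=[2.8837] v=[-1.6835]
Step 15: x=[2.7099] v=[-1.7378]
Step 16: x=[2.5319] v=[-1.7800]
Step 17: x=[2.3509] v=[-1.8099]
Step 18: x=[2.1682] v=[-1.8273]
Step 19: x=[1.9850] v=[-1.8320]
Step 20: x=[1.8026] v=[-1.8240]
Step 21: x=[1.6223] v=[-1.8034]
Step 22: x=[1.4453] v=[-1.7703]
Step 23: x=[1.2728] v=[-1.7250]
Step 24: x=[1.1060] v=[-1.6677]
Step 25: x=[0.9461] v=[-1.5989]
Step 26: x=[0.7942] v=[-1.5190]
Step 27: x=[0.6513] v=[-1.4286]
Step 28: x=[0.5185] v=[-1.3283]
Step 29: x=[0.3966] v=[-1.2188]
Step 30: x=[0.2865] v=[-1.1009]
Step 31: x=[0.1890] v=[-0.9754]
Step 32: x=[0.1047] v=[-0.8431]
Step 33: x=[0.0342] v=[-0.7050]
Step 34: x=[-0.0220] v=[-0.5620]
Step 35: x=[-0.0635] v=[-0.4151]
Step 36: x=[-0.0900] v=[-0.2653]
Step 37: x=[-0.1014] v=[-0.1137]
Step 38: x=[-0.0975] v=[0.0387]
First v>=0 after going negative at step 38, time=3.8000

Answer: 3.8000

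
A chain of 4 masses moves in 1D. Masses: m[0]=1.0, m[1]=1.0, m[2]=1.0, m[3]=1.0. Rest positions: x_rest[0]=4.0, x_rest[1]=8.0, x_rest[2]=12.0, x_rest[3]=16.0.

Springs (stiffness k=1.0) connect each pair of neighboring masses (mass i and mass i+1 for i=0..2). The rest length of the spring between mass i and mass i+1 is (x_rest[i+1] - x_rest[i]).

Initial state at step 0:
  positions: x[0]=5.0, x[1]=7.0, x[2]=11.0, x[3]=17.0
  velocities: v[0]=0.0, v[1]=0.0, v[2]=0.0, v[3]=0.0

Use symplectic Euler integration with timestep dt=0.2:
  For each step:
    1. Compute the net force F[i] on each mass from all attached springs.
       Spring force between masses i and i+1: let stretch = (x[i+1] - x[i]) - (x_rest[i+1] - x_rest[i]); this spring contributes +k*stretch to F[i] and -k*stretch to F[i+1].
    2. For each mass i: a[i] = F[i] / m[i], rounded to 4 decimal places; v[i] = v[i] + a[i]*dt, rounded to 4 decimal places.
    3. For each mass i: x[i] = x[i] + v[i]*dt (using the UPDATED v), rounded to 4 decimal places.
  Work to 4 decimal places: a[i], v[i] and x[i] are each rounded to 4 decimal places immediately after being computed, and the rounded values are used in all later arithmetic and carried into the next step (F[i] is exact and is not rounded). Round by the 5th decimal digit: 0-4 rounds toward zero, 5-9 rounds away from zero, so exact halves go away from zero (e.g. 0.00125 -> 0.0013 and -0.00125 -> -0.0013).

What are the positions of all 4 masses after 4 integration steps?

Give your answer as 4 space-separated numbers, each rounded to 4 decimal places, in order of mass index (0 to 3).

Step 0: x=[5.0000 7.0000 11.0000 17.0000] v=[0.0000 0.0000 0.0000 0.0000]
Step 1: x=[4.9200 7.0800 11.0800 16.9200] v=[-0.4000 0.4000 0.4000 -0.4000]
Step 2: x=[4.7664 7.2336 11.2336 16.7664] v=[-0.7680 0.7680 0.7680 -0.7680]
Step 3: x=[4.5515 7.4485 11.4485 16.5515] v=[-1.0746 1.0746 1.0746 -1.0746]
Step 4: x=[4.2925 7.7075 11.7075 16.2925] v=[-1.2952 1.2952 1.2952 -1.2952]

Answer: 4.2925 7.7075 11.7075 16.2925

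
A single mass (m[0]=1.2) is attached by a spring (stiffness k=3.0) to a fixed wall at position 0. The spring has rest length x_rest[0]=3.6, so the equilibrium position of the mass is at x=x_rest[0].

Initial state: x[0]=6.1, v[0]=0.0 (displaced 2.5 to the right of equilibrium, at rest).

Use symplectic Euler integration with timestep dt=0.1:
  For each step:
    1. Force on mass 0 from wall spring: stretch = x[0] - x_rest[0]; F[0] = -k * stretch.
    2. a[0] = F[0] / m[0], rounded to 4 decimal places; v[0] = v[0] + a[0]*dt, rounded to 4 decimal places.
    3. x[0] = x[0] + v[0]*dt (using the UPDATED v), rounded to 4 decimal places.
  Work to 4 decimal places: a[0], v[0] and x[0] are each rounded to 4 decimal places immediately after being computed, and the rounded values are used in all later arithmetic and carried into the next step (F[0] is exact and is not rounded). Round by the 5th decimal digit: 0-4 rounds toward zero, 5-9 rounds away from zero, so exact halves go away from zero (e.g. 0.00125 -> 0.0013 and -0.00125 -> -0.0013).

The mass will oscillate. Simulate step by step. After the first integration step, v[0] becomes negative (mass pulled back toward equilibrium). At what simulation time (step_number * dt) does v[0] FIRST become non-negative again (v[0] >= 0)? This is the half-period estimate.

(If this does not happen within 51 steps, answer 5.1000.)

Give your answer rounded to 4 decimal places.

Step 0: x=[6.1000] v=[0.0000]
Step 1: x=[6.0375] v=[-0.6250]
Step 2: x=[5.9141] v=[-1.2344]
Step 3: x=[5.7328] v=[-1.8129]
Step 4: x=[5.4982] v=[-2.3461]
Step 5: x=[5.2161] v=[-2.8207]
Step 6: x=[4.8936] v=[-3.2247]
Step 7: x=[4.5388] v=[-3.5481]
Step 8: x=[4.1605] v=[-3.7828]
Step 9: x=[3.7682] v=[-3.9229]
Step 10: x=[3.3717] v=[-3.9650]
Step 11: x=[2.9809] v=[-3.9079]
Step 12: x=[2.6056] v=[-3.7531]
Step 13: x=[2.2552] v=[-3.5045]
Step 14: x=[1.9384] v=[-3.1683]
Step 15: x=[1.6631] v=[-2.7529]
Step 16: x=[1.4362] v=[-2.2687]
Step 17: x=[1.2634] v=[-1.7278]
Step 18: x=[1.1490] v=[-1.1437]
Step 19: x=[1.0959] v=[-0.5310]
Step 20: x=[1.1054] v=[0.0950]
First v>=0 after going negative at step 20, time=2.0000

Answer: 2.0000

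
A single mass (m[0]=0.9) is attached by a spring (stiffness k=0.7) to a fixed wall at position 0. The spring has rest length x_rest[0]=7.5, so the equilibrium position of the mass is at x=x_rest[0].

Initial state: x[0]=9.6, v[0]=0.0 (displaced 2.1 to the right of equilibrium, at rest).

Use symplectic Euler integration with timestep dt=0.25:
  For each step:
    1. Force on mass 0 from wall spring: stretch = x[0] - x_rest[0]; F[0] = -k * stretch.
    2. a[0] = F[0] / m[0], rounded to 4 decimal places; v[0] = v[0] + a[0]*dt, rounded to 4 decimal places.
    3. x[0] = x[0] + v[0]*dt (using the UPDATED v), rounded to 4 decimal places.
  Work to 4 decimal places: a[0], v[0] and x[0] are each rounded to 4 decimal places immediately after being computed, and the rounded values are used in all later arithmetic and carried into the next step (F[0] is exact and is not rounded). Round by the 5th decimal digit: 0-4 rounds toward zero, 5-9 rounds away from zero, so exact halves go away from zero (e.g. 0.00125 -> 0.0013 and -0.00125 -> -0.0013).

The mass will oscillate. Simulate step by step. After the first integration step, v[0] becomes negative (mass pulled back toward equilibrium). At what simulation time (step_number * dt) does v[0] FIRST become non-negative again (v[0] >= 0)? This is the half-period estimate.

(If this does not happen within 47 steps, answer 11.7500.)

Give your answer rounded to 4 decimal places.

Answer: 3.7500

Derivation:
Step 0: x=[9.6000] v=[0.0000]
Step 1: x=[9.4979] v=[-0.4083]
Step 2: x=[9.2987] v=[-0.7968]
Step 3: x=[9.0121] v=[-1.1466]
Step 4: x=[8.6520] v=[-1.4406]
Step 5: x=[8.2359] v=[-1.6646]
Step 6: x=[7.7840] v=[-1.8077]
Step 7: x=[7.3183] v=[-1.8629]
Step 8: x=[6.8614] v=[-1.8276]
Step 9: x=[6.4356] v=[-1.7034]
Step 10: x=[6.0615] v=[-1.4964]
Step 11: x=[5.7573] v=[-1.2167]
Step 12: x=[5.5378] v=[-0.8779]
Step 13: x=[5.4137] v=[-0.4964]
Step 14: x=[5.3910] v=[-0.0907]
Step 15: x=[5.4709] v=[0.3194]
First v>=0 after going negative at step 15, time=3.7500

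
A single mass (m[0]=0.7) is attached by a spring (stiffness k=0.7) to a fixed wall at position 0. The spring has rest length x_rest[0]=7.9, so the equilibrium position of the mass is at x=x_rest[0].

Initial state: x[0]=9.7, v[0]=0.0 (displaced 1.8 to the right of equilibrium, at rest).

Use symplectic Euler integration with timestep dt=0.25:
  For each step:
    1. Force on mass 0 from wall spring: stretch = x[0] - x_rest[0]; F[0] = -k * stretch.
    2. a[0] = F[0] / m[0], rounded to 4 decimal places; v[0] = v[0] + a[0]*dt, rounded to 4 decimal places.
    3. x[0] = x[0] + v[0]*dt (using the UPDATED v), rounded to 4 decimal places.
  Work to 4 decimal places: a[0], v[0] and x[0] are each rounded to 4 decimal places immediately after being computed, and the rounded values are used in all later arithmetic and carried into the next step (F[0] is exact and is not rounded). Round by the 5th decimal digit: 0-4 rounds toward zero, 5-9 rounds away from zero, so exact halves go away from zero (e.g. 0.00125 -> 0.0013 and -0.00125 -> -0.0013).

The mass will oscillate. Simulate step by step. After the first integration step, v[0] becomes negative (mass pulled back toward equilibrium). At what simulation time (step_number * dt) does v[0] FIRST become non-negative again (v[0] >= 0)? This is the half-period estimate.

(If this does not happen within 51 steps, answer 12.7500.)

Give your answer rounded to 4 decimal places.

Step 0: x=[9.7000] v=[0.0000]
Step 1: x=[9.5875] v=[-0.4500]
Step 2: x=[9.3695] v=[-0.8719]
Step 3: x=[9.0597] v=[-1.2393]
Step 4: x=[8.6774] v=[-1.5292]
Step 5: x=[8.2465] v=[-1.7236]
Step 6: x=[7.7940] v=[-1.8102]
Step 7: x=[7.3481] v=[-1.7837]
Step 8: x=[6.9367] v=[-1.6457]
Step 9: x=[6.5855] v=[-1.4049]
Step 10: x=[6.3164] v=[-1.0763]
Step 11: x=[6.1463] v=[-0.6804]
Step 12: x=[6.0858] v=[-0.2420]
Step 13: x=[6.1387] v=[0.2116]
First v>=0 after going negative at step 13, time=3.2500

Answer: 3.2500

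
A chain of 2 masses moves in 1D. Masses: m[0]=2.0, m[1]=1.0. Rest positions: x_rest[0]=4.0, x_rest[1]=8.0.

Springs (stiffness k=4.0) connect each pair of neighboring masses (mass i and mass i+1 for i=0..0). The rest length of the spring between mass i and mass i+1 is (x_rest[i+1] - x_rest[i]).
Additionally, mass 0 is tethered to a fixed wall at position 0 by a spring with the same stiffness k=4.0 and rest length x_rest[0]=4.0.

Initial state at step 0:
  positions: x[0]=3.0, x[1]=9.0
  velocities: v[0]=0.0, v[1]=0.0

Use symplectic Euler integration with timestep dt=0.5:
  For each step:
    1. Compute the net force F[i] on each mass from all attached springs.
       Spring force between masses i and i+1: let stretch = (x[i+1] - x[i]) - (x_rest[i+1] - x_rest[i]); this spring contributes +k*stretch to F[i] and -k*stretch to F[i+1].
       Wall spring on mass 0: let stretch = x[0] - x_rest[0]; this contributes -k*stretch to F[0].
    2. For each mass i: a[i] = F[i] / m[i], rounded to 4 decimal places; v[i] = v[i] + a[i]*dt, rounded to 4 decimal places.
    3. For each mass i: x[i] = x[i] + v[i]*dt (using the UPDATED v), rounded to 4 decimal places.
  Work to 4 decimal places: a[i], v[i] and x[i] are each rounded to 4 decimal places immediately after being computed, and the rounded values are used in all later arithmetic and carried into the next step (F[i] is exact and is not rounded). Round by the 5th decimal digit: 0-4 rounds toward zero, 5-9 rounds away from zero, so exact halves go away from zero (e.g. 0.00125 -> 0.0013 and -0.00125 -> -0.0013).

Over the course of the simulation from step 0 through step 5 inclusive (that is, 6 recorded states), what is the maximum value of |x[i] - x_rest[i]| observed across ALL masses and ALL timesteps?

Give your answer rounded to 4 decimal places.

Step 0: x=[3.0000 9.0000] v=[0.0000 0.0000]
Step 1: x=[4.5000 7.0000] v=[3.0000 -4.0000]
Step 2: x=[5.0000 6.5000] v=[1.0000 -1.0000]
Step 3: x=[3.7500 8.5000] v=[-2.5000 4.0000]
Step 4: x=[3.0000 9.7500] v=[-1.5000 2.5000]
Step 5: x=[4.1250 8.2500] v=[2.2500 -3.0000]
Max displacement = 1.7500

Answer: 1.7500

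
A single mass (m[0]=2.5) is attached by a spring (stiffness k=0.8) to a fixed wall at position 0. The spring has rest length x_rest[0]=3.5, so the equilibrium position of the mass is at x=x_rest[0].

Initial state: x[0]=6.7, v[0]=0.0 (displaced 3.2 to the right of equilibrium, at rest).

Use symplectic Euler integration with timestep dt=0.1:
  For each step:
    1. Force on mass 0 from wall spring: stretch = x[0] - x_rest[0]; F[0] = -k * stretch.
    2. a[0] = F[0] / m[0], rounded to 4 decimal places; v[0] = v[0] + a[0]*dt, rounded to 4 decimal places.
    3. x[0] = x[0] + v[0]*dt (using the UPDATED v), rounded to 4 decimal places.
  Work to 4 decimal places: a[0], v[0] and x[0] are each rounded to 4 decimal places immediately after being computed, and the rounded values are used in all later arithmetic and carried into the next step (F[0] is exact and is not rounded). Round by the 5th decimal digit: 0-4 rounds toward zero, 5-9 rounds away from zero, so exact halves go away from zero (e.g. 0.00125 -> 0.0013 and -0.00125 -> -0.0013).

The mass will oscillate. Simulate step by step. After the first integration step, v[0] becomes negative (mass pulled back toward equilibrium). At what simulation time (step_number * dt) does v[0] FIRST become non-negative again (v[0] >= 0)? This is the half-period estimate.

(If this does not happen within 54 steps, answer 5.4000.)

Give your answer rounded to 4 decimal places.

Step 0: x=[6.7000] v=[0.0000]
Step 1: x=[6.6898] v=[-0.1024]
Step 2: x=[6.6694] v=[-0.2045]
Step 3: x=[6.6388] v=[-0.3059]
Step 4: x=[6.5982] v=[-0.4063]
Step 5: x=[6.5477] v=[-0.5054]
Step 6: x=[6.4874] v=[-0.6029]
Step 7: x=[6.4176] v=[-0.6985]
Step 8: x=[6.3384] v=[-0.7919]
Step 9: x=[6.2501] v=[-0.8827]
Step 10: x=[6.1530] v=[-0.9707]
Step 11: x=[6.0474] v=[-1.0556]
Step 12: x=[5.9337] v=[-1.1371]
Step 13: x=[5.8122] v=[-1.2150]
Step 14: x=[5.6833] v=[-1.2890]
Step 15: x=[5.5474] v=[-1.3589]
Step 16: x=[5.4050] v=[-1.4244]
Step 17: x=[5.2565] v=[-1.4854]
Step 18: x=[5.1023] v=[-1.5416]
Step 19: x=[4.9430] v=[-1.5929]
Step 20: x=[4.7791] v=[-1.6391]
Step 21: x=[4.6111] v=[-1.6800]
Step 22: x=[4.4395] v=[-1.7156]
Step 23: x=[4.2649] v=[-1.7457]
Step 24: x=[4.0879] v=[-1.7702]
Step 25: x=[3.9090] v=[-1.7890]
Step 26: x=[3.7288] v=[-1.8021]
Step 27: x=[3.5479] v=[-1.8094]
Step 28: x=[3.3668] v=[-1.8109]
Step 29: x=[3.1861] v=[-1.8066]
Step 30: x=[3.0064] v=[-1.7966]
Step 31: x=[2.8283] v=[-1.7808]
Step 32: x=[2.6524] v=[-1.7593]
Step 33: x=[2.4792] v=[-1.7322]
Step 34: x=[2.3093] v=[-1.6995]
Step 35: x=[2.1432] v=[-1.6614]
Step 36: x=[1.9814] v=[-1.6180]
Step 37: x=[1.8245] v=[-1.5694]
Step 38: x=[1.6729] v=[-1.5158]
Step 39: x=[1.5272] v=[-1.4573]
Step 40: x=[1.3878] v=[-1.3942]
Step 41: x=[1.2551] v=[-1.3266]
Step 42: x=[1.1296] v=[-1.2548]
Step 43: x=[1.0117] v=[-1.1790]
Step 44: x=[0.9018] v=[-1.0994]
Step 45: x=[0.8002] v=[-1.0163]
Step 46: x=[0.7072] v=[-0.9299]
Step 47: x=[0.6232] v=[-0.8405]
Step 48: x=[0.5484] v=[-0.7484]
Step 49: x=[0.4830] v=[-0.6540]
Step 50: x=[0.4273] v=[-0.5575]
Step 51: x=[0.3814] v=[-0.4592]
Step 52: x=[0.3455] v=[-0.3594]
Step 53: x=[0.3197] v=[-0.2585]
Step 54: x=[0.3040] v=[-0.1567]
v[0] did not become non-negative within 54 steps; using fallback time=5.4000

Answer: 5.4000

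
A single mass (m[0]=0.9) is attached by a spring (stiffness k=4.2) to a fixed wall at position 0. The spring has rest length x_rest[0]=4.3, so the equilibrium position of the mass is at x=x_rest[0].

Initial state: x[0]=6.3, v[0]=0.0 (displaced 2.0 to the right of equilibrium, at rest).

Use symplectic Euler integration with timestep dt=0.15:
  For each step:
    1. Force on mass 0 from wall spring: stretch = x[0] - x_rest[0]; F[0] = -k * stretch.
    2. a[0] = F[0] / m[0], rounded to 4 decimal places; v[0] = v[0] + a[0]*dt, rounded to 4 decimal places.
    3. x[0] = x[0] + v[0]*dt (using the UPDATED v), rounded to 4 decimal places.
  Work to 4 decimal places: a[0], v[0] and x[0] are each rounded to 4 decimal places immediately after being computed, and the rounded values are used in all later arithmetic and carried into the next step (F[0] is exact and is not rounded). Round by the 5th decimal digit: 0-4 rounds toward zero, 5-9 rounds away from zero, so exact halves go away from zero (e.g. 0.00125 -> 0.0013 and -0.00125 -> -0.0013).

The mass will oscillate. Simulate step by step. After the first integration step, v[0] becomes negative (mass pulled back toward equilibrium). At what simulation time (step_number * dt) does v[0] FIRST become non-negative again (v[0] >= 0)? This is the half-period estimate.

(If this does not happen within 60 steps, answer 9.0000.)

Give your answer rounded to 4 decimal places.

Step 0: x=[6.3000] v=[0.0000]
Step 1: x=[6.0900] v=[-1.4000]
Step 2: x=[5.6921] v=[-2.6530]
Step 3: x=[5.1480] v=[-3.6275]
Step 4: x=[4.5148] v=[-4.2211]
Step 5: x=[3.8591] v=[-4.3715]
Step 6: x=[3.2497] v=[-4.0629]
Step 7: x=[2.7505] v=[-3.3277]
Step 8: x=[2.4140] v=[-2.2431]
Step 9: x=[2.2756] v=[-0.9229]
Step 10: x=[2.3497] v=[0.4942]
First v>=0 after going negative at step 10, time=1.5000

Answer: 1.5000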